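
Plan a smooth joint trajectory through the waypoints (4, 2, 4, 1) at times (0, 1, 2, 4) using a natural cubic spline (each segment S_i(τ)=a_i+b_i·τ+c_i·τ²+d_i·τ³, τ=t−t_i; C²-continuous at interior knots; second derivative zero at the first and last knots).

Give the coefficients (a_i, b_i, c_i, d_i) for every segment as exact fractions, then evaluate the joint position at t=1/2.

Δ: Δ0=-2, Δ1=2, Δ2=-3/2
row 1: diag=4, rhs=24; c'=1/4, d'=6
row 2: denom=6−1·1/4=23/4; d'=(-21−1·6)/(23/4)=-108/23
back: M2=-108/23
back: M1=6−1/4·-108/23=165/23
M: M0=0, M1=165/23, M2=-108/23, M3=0
seg 0: a=4, c=M0/2=0, d=(M1−M0)/(6·1)=55/46, b=Δ0−h0·(2M0+M1)/6=-147/46
seg 1: a=2, c=M1/2=165/46, d=(M2−M1)/(6·1)=-91/46, b=Δ1−h1·(2M1+M2)/6=9/23
seg 2: a=4, c=M2/2=-54/23, d=(M3−M2)/(6·2)=9/23, b=Δ2−h2·(2M2+M3)/6=75/46
t_q=1/2 → seg 0, τ=1/2; S=4+-147/46·τ+0·τ²+55/46·τ³=939/368

  seg 0: a=4 b=-147/46 c=0 d=55/46
  seg 1: a=2 b=9/23 c=165/46 d=-91/46
  seg 2: a=4 b=75/46 c=-54/23 d=9/23
S(1/2) = 939/368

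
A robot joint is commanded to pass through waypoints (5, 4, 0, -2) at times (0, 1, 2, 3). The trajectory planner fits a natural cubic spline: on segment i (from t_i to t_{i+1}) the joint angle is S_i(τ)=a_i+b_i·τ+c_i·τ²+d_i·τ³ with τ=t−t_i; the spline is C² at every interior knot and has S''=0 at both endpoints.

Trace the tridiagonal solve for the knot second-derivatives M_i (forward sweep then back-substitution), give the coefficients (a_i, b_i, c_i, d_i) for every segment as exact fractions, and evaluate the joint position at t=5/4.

  seg 0: a=5 b=-1/15 c=0 d=-14/15
  seg 1: a=4 b=-43/15 c=-14/5 d=5/3
  seg 2: a=0 b=-52/15 c=11/5 d=-11/15
S(5/4) = 1003/320

Δ: Δ0=-1, Δ1=-4, Δ2=-2
row 1: diag=4, rhs=-18; c'=1/4, d'=-9/2
row 2: denom=4−1·1/4=15/4; d'=(12−1·-9/2)/(15/4)=22/5
back: M2=22/5
back: M1=-9/2−1/4·22/5=-28/5
M: M0=0, M1=-28/5, M2=22/5, M3=0
seg 0: a=5, c=M0/2=0, d=(M1−M0)/(6·1)=-14/15, b=Δ0−h0·(2M0+M1)/6=-1/15
seg 1: a=4, c=M1/2=-14/5, d=(M2−M1)/(6·1)=5/3, b=Δ1−h1·(2M1+M2)/6=-43/15
seg 2: a=0, c=M2/2=11/5, d=(M3−M2)/(6·1)=-11/15, b=Δ2−h2·(2M2+M3)/6=-52/15
t_q=5/4 → seg 1, τ=1/4; S=4+-43/15·τ+-14/5·τ²+5/3·τ³=1003/320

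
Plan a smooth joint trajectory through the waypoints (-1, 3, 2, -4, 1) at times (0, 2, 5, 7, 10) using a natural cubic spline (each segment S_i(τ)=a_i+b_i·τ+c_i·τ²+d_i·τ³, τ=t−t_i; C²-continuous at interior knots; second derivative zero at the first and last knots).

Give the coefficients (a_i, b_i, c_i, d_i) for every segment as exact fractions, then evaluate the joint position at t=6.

  seg 0: a=-1 b=34/15 c=0 d=-1/15
  seg 1: a=3 b=22/15 c=-2/5 d=-1/15
  seg 2: a=2 b=-41/15 c=-1 d=13/30
  seg 3: a=-4 b=-23/15 c=8/5 d=-8/45
S(6) = -13/10

Δ: Δ0=2, Δ1=-1/3, Δ2=-3, Δ3=5/3
row 1: diag=10, rhs=-14; c'=3/10, d'=-7/5
row 2: denom=10−3·3/10=91/10; d'=(-16−3·-7/5)/(91/10)=-118/91
row 3: denom=10−2·20/91=870/91; d'=(28−2·-118/91)/(870/91)=16/5
back: M3=16/5
back: M2=-118/91−20/91·16/5=-2
back: M1=-7/5−3/10·-2=-4/5
M: M0=0, M1=-4/5, M2=-2, M3=16/5, M4=0
seg 0: a=-1, c=M0/2=0, d=(M1−M0)/(6·2)=-1/15, b=Δ0−h0·(2M0+M1)/6=34/15
seg 1: a=3, c=M1/2=-2/5, d=(M2−M1)/(6·3)=-1/15, b=Δ1−h1·(2M1+M2)/6=22/15
seg 2: a=2, c=M2/2=-1, d=(M3−M2)/(6·2)=13/30, b=Δ2−h2·(2M2+M3)/6=-41/15
seg 3: a=-4, c=M3/2=8/5, d=(M4−M3)/(6·3)=-8/45, b=Δ3−h3·(2M3+M4)/6=-23/15
t_q=6 → seg 2, τ=1; S=2+-41/15·τ+-1·τ²+13/30·τ³=-13/10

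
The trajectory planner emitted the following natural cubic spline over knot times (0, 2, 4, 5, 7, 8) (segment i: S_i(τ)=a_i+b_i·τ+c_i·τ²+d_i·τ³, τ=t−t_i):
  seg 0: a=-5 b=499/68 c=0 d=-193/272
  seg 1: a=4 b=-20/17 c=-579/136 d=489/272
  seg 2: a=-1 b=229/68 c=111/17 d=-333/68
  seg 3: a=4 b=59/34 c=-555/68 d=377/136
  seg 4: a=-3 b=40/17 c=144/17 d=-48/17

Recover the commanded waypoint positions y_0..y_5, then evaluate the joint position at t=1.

y_0 = S_0(0) = a_0 = -5
y_1 = S_1(0) = a_1 = 4
y_2 = S_2(0) = a_2 = -1
y_3 = S_3(0) = a_3 = 4
y_4 = S_4(0) = a_4 = -3
y_5 = S_4(1) = 5
t_q=1 is in segment 0 (τ=1); S_0(τ)=443/272

y_0=-5 y_1=4 y_2=-1 y_3=4 y_4=-3 y_5=5
S(1) = 443/272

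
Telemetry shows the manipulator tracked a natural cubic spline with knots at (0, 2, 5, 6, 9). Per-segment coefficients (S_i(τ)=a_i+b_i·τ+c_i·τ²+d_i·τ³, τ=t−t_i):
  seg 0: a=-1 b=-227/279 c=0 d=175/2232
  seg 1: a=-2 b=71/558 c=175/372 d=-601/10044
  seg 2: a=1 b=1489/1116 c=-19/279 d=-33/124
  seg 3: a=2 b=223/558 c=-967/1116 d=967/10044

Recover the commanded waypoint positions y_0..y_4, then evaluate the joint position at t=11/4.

y_0=-1 y_1=-2 y_2=1 y_3=2 y_4=-2
S(11/4) = -13215/7936

y_0 = S_0(0) = a_0 = -1
y_1 = S_1(0) = a_1 = -2
y_2 = S_2(0) = a_2 = 1
y_3 = S_3(0) = a_3 = 2
y_4 = S_3(3) = -2
t_q=11/4 is in segment 1 (τ=3/4); S_1(τ)=-13215/7936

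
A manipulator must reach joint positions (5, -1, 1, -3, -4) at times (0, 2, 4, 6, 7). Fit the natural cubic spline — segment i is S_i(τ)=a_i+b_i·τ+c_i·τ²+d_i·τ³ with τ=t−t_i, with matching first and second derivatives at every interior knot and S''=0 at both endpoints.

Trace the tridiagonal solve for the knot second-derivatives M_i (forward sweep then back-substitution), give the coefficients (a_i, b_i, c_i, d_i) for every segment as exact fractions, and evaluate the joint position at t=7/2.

  seg 0: a=5 b=-177/41 c=0 d=27/82
  seg 1: a=-1 b=-15/41 c=81/41 d=-53/82
  seg 2: a=1 b=-9/41 c=-78/41 d=83/164
  seg 3: a=-3 b=-72/41 c=93/82 d=-31/82
S(7/2) = 469/656

Δ: Δ0=-3, Δ1=1, Δ2=-2, Δ3=-1
row 1: diag=8, rhs=24; c'=1/4, d'=3
row 2: denom=8−2·1/4=15/2; d'=(-18−2·3)/(15/2)=-16/5
row 3: denom=6−2·4/15=82/15; d'=(6−2·-16/5)/(82/15)=93/41
back: M3=93/41
back: M2=-16/5−4/15·93/41=-156/41
back: M1=3−1/4·-156/41=162/41
M: M0=0, M1=162/41, M2=-156/41, M3=93/41, M4=0
seg 0: a=5, c=M0/2=0, d=(M1−M0)/(6·2)=27/82, b=Δ0−h0·(2M0+M1)/6=-177/41
seg 1: a=-1, c=M1/2=81/41, d=(M2−M1)/(6·2)=-53/82, b=Δ1−h1·(2M1+M2)/6=-15/41
seg 2: a=1, c=M2/2=-78/41, d=(M3−M2)/(6·2)=83/164, b=Δ2−h2·(2M2+M3)/6=-9/41
seg 3: a=-3, c=M3/2=93/82, d=(M4−M3)/(6·1)=-31/82, b=Δ3−h3·(2M3+M4)/6=-72/41
t_q=7/2 → seg 1, τ=3/2; S=-1+-15/41·τ+81/41·τ²+-53/82·τ³=469/656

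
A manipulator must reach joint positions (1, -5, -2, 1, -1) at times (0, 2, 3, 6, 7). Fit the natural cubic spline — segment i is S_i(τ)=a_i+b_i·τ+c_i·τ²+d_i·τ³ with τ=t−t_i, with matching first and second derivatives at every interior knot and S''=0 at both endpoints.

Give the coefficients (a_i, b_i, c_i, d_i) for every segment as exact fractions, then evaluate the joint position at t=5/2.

  seg 0: a=1 b=-820/161 c=0 d=337/644
  seg 1: a=-5 b=191/161 c=1011/322 d=-61/46
  seg 2: a=-2 b=1123/322 c=-135/161 d=1/322
  seg 3: a=1 b=-235/161 c=-261/322 d=87/322
S(5/2) = -9757/2576

Δ: Δ0=-3, Δ1=3, Δ2=1, Δ3=-2
row 1: diag=6, rhs=36; c'=1/6, d'=6
row 2: denom=8−1·1/6=47/6; d'=(-12−1·6)/(47/6)=-108/47
row 3: denom=8−3·18/47=322/47; d'=(-18−3·-108/47)/(322/47)=-261/161
back: M3=-261/161
back: M2=-108/47−18/47·-261/161=-270/161
back: M1=6−1/6·-270/161=1011/161
M: M0=0, M1=1011/161, M2=-270/161, M3=-261/161, M4=0
seg 0: a=1, c=M0/2=0, d=(M1−M0)/(6·2)=337/644, b=Δ0−h0·(2M0+M1)/6=-820/161
seg 1: a=-5, c=M1/2=1011/322, d=(M2−M1)/(6·1)=-61/46, b=Δ1−h1·(2M1+M2)/6=191/161
seg 2: a=-2, c=M2/2=-135/161, d=(M3−M2)/(6·3)=1/322, b=Δ2−h2·(2M2+M3)/6=1123/322
seg 3: a=1, c=M3/2=-261/322, d=(M4−M3)/(6·1)=87/322, b=Δ3−h3·(2M3+M4)/6=-235/161
t_q=5/2 → seg 1, τ=1/2; S=-5+191/161·τ+1011/322·τ²+-61/46·τ³=-9757/2576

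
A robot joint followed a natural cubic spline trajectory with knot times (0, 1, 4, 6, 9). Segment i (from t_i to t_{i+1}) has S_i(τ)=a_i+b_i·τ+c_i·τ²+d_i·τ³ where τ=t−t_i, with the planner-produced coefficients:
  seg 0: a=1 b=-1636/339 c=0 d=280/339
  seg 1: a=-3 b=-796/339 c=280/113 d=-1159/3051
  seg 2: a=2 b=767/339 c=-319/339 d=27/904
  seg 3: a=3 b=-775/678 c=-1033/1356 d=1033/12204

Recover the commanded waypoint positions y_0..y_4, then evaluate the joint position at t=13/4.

y_0 = S_0(0) = a_0 = 1
y_1 = S_1(0) = a_1 = -3
y_2 = S_2(0) = a_2 = 2
y_3 = S_3(0) = a_3 = 3
y_4 = S_3(3) = -5
t_q=13/4 is in segment 1 (τ=9/4); S_1(τ)=-477/7232

y_0=1 y_1=-3 y_2=2 y_3=3 y_4=-5
S(13/4) = -477/7232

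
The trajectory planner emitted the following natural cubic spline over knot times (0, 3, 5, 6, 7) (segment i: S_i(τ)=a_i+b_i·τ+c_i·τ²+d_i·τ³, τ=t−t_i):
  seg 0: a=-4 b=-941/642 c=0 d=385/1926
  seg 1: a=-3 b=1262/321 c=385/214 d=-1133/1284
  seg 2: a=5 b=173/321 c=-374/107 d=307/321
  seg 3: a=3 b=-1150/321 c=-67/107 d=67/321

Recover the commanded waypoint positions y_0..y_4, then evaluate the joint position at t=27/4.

y_0=-4 y_1=-3 y_2=5 y_3=3 y_4=-1
S(27/4) = 335/6848

y_0 = S_0(0) = a_0 = -4
y_1 = S_1(0) = a_1 = -3
y_2 = S_2(0) = a_2 = 5
y_3 = S_3(0) = a_3 = 3
y_4 = S_3(1) = -1
t_q=27/4 is in segment 3 (τ=3/4); S_3(τ)=335/6848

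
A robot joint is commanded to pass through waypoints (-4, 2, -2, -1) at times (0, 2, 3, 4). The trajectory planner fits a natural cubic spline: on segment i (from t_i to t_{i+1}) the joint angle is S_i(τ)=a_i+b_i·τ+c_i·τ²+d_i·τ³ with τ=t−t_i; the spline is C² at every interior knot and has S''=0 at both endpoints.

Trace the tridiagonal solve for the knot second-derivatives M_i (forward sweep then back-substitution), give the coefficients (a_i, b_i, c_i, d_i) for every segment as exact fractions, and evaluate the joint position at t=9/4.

  seg 0: a=-4 b=135/23 c=0 d=-33/46
  seg 1: a=2 b=-63/23 c=-99/23 d=70/23
  seg 2: a=-2 b=-51/23 c=111/23 d=-37/23
S(9/4) = 35/32

Δ: Δ0=3, Δ1=-4, Δ2=1
row 1: diag=6, rhs=-42; c'=1/6, d'=-7
row 2: denom=4−1·1/6=23/6; d'=(30−1·-7)/(23/6)=222/23
back: M2=222/23
back: M1=-7−1/6·222/23=-198/23
M: M0=0, M1=-198/23, M2=222/23, M3=0
seg 0: a=-4, c=M0/2=0, d=(M1−M0)/(6·2)=-33/46, b=Δ0−h0·(2M0+M1)/6=135/23
seg 1: a=2, c=M1/2=-99/23, d=(M2−M1)/(6·1)=70/23, b=Δ1−h1·(2M1+M2)/6=-63/23
seg 2: a=-2, c=M2/2=111/23, d=(M3−M2)/(6·1)=-37/23, b=Δ2−h2·(2M2+M3)/6=-51/23
t_q=9/4 → seg 1, τ=1/4; S=2+-63/23·τ+-99/23·τ²+70/23·τ³=35/32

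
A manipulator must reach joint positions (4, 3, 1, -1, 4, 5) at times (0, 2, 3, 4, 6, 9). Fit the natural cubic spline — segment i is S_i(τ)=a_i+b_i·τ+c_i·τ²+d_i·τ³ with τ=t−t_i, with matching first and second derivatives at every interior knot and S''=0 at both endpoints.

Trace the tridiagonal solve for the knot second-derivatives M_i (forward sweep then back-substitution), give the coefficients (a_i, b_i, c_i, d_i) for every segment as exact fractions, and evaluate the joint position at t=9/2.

Δ: Δ0=-1/2, Δ1=-2, Δ2=-2, Δ3=5/2, Δ4=1/3
row 1: diag=6, rhs=-9; c'=1/6, d'=-3/2
row 2: denom=4−1·1/6=23/6; d'=(0−1·-3/2)/(23/6)=9/23
row 3: denom=6−1·6/23=132/23; d'=(27−1·9/23)/(132/23)=51/11
row 4: denom=10−2·23/66=307/33; d'=(-13−2·51/11)/(307/33)=-735/307
back: M4=-735/307
back: M3=51/11−23/66·-735/307=3359/614
back: M2=9/23−6/23·3359/614=-318/307
back: M1=-3/2−1/6·-318/307=-815/614
M: M0=0, M1=-815/614, M2=-318/307, M3=3359/614, M4=-735/307, M5=0
seg 0: a=4, c=M0/2=0, d=(M1−M0)/(6·2)=-815/7368, b=Δ0−h0·(2M0+M1)/6=-53/921
seg 1: a=3, c=M1/2=-815/1228, d=(M2−M1)/(6·1)=179/3684, b=Δ1−h1·(2M1+M2)/6=-2551/1842
seg 2: a=1, c=M2/2=-159/307, d=(M3−M2)/(6·1)=3995/3684, b=Δ2−h2·(2M2+M3)/6=-9455/3684
seg 3: a=-1, c=M3/2=3359/1228, d=(M4−M3)/(6·2)=-4829/7368, b=Δ3−h3·(2M3+M4)/6=-643/1842
seg 4: a=4, c=M4/2=-735/614, d=(M5−M4)/(6·3)=245/1842, b=Δ4−h4·(2M4+M5)/6=2512/921
t_q=9/2 → seg 3, τ=1/2; S=-1+-643/1842·τ+3359/1228·τ²+-4829/7368·τ³=-11251/19648

  seg 0: a=4 b=-53/921 c=0 d=-815/7368
  seg 1: a=3 b=-2551/1842 c=-815/1228 d=179/3684
  seg 2: a=1 b=-9455/3684 c=-159/307 d=3995/3684
  seg 3: a=-1 b=-643/1842 c=3359/1228 d=-4829/7368
  seg 4: a=4 b=2512/921 c=-735/614 d=245/1842
S(9/2) = -11251/19648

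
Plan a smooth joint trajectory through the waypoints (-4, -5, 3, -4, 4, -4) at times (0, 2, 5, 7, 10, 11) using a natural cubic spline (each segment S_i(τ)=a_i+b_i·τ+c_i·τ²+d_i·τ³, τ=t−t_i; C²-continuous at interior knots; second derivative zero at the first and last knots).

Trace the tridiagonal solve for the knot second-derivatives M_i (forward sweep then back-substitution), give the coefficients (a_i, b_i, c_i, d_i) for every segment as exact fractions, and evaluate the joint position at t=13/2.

  seg 0: a=-4 b=-21935/12282 c=0 d=7897/24564
  seg 1: a=-5 b=25447/12282 c=7897/4094 d=-10628/18423
  seg 2: a=3 b=-23711/12282 c=-13359/4094 d=30439/24564
  seg 3: a=-4 b=-1385/12282 c=8540/2047 d=-4429/4094
  seg 4: a=4 b=-26347/6141 c=-22781/4094 d=22781/12282
S(13/2) = -200149/65504

Δ: Δ0=-1/2, Δ1=8/3, Δ2=-7/2, Δ3=8/3, Δ4=-8
row 1: diag=10, rhs=19; c'=3/10, d'=19/10
row 2: denom=10−3·3/10=91/10; d'=(-37−3·19/10)/(91/10)=-61/13
row 3: denom=10−2·20/91=870/91; d'=(37−2·-61/13)/(870/91)=1407/290
row 4: denom=8−3·91/290=2047/290; d'=(-64−3·1407/290)/(2047/290)=-22781/2047
back: M4=-22781/2047
back: M3=1407/290−91/290·-22781/2047=17080/2047
back: M2=-61/13−20/91·17080/2047=-13359/2047
back: M1=19/10−3/10·-13359/2047=7897/2047
M: M0=0, M1=7897/2047, M2=-13359/2047, M3=17080/2047, M4=-22781/2047, M5=0
seg 0: a=-4, c=M0/2=0, d=(M1−M0)/(6·2)=7897/24564, b=Δ0−h0·(2M0+M1)/6=-21935/12282
seg 1: a=-5, c=M1/2=7897/4094, d=(M2−M1)/(6·3)=-10628/18423, b=Δ1−h1·(2M1+M2)/6=25447/12282
seg 2: a=3, c=M2/2=-13359/4094, d=(M3−M2)/(6·2)=30439/24564, b=Δ2−h2·(2M2+M3)/6=-23711/12282
seg 3: a=-4, c=M3/2=8540/2047, d=(M4−M3)/(6·3)=-4429/4094, b=Δ3−h3·(2M3+M4)/6=-1385/12282
seg 4: a=4, c=M4/2=-22781/4094, d=(M5−M4)/(6·1)=22781/12282, b=Δ4−h4·(2M4+M5)/6=-26347/6141
t_q=13/2 → seg 2, τ=3/2; S=3+-23711/12282·τ+-13359/4094·τ²+30439/24564·τ³=-200149/65504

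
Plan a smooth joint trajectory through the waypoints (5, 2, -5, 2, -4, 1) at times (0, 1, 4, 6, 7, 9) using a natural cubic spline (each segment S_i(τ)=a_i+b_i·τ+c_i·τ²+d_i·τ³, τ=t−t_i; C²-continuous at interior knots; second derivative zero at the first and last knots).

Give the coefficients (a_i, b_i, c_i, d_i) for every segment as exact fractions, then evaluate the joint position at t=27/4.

Δ: Δ0=-3, Δ1=-7/3, Δ2=7/2, Δ3=-6, Δ4=5/2
row 1: diag=8, rhs=4; c'=3/8, d'=1/2
row 2: denom=10−3·3/8=71/8; d'=(35−3·1/2)/(71/8)=268/71
row 3: denom=6−2·16/71=394/71; d'=(-57−2·268/71)/(394/71)=-4583/394
row 4: denom=6−1·71/394=2293/394; d'=(51−1·-4583/394)/(2293/394)=24677/2293
back: M4=24677/2293
back: M3=-4583/394−71/394·24677/2293=-31119/2293
back: M2=268/71−16/71·-31119/2293=15668/2293
back: M1=1/2−3/8·15668/2293=-4729/2293
M: M0=0, M1=-4729/2293, M2=15668/2293, M3=-31119/2293, M4=24677/2293, M5=0
seg 0: a=5, c=M0/2=0, d=(M1−M0)/(6·1)=-4729/13758, b=Δ0−h0·(2M0+M1)/6=-36545/13758
seg 1: a=2, c=M1/2=-4729/4586, d=(M2−M1)/(6·3)=6799/13758, b=Δ1−h1·(2M1+M2)/6=-25366/6879
seg 2: a=-5, c=M2/2=7834/2293, d=(M3−M2)/(6·2)=-46787/27516, b=Δ2−h2·(2M2+M3)/6=47719/13758
seg 3: a=2, c=M3/2=-31119/4586, d=(M4−M3)/(6·1)=27898/6879, b=Δ3−h3·(2M3+M4)/6=-44987/13758
seg 4: a=-4, c=M4/2=24677/4586, d=(M5−M4)/(6·2)=-24677/27516, b=Δ4−h4·(2M4+M5)/6=-64313/13758
t_q=27/4 → seg 3, τ=3/4; S=2+-44987/13758·τ+-31119/4586·τ²+27898/6879·τ³=-93863/36688

  seg 0: a=5 b=-36545/13758 c=0 d=-4729/13758
  seg 1: a=2 b=-25366/6879 c=-4729/4586 d=6799/13758
  seg 2: a=-5 b=47719/13758 c=7834/2293 d=-46787/27516
  seg 3: a=2 b=-44987/13758 c=-31119/4586 d=27898/6879
  seg 4: a=-4 b=-64313/13758 c=24677/4586 d=-24677/27516
S(27/4) = -93863/36688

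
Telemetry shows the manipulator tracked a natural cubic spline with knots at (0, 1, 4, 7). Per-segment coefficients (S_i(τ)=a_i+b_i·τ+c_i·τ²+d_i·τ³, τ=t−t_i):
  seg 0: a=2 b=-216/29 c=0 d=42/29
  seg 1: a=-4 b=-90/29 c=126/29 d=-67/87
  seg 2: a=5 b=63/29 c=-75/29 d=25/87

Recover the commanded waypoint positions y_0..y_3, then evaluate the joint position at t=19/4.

y_0 = S_0(0) = a_0 = 2
y_1 = S_1(0) = a_1 = -4
y_2 = S_2(0) = a_2 = 5
y_3 = S_2(3) = -4
t_q=19/4 is in segment 2 (τ=3/4); S_2(τ)=9829/1856

y_0=2 y_1=-4 y_2=5 y_3=-4
S(19/4) = 9829/1856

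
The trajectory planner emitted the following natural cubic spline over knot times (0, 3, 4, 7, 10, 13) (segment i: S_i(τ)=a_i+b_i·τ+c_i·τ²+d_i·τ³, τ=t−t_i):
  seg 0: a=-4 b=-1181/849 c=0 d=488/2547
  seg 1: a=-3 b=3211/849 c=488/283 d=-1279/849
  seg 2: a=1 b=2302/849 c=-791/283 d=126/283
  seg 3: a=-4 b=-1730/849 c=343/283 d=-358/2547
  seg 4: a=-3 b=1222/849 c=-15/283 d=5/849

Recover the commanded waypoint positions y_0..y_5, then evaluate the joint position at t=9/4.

y_0 = S_0(0) = a_0 = -4
y_1 = S_1(0) = a_1 = -3
y_2 = S_2(0) = a_2 = 1
y_3 = S_3(0) = a_3 = -4
y_4 = S_4(0) = a_4 = -3
y_5 = S_4(3) = 1
t_q=9/4 is in segment 0 (τ=9/4); S_0(τ)=-11201/2264

y_0=-4 y_1=-3 y_2=1 y_3=-4 y_4=-3 y_5=1
S(9/4) = -11201/2264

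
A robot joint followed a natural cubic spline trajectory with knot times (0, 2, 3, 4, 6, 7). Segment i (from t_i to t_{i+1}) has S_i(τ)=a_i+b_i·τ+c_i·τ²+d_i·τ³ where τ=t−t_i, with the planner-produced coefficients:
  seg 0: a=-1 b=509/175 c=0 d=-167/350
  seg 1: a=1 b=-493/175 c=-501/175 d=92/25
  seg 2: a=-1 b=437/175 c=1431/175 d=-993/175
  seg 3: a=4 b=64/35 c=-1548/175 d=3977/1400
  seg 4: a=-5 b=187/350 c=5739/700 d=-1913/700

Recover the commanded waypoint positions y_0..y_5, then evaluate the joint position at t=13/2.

y_0 = S_0(0) = a_0 = -1
y_1 = S_1(0) = a_1 = 1
y_2 = S_2(0) = a_2 = -1
y_3 = S_3(0) = a_3 = 4
y_4 = S_4(0) = a_4 = -5
y_5 = S_4(1) = 1
t_q=13/2 is in segment 4 (τ=1/2); S_4(τ)=-16939/5600

y_0=-1 y_1=1 y_2=-1 y_3=4 y_4=-5 y_5=1
S(13/2) = -16939/5600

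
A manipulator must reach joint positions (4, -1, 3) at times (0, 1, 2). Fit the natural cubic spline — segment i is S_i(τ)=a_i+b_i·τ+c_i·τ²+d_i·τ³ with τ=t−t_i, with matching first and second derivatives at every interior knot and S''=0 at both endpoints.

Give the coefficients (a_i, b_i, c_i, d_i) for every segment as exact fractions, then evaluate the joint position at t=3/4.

Δ: Δ0=-5, Δ1=4
row 1: diag=4, rhs=54; c'=1/4, d'=27/2
back: M1=27/2
M: M0=0, M1=27/2, M2=0
seg 0: a=4, c=M0/2=0, d=(M1−M0)/(6·1)=9/4, b=Δ0−h0·(2M0+M1)/6=-29/4
seg 1: a=-1, c=M1/2=27/4, d=(M2−M1)/(6·1)=-9/4, b=Δ1−h1·(2M1+M2)/6=-1/2
t_q=3/4 → seg 0, τ=3/4; S=4+-29/4·τ+0·τ²+9/4·τ³=-125/256

  seg 0: a=4 b=-29/4 c=0 d=9/4
  seg 1: a=-1 b=-1/2 c=27/4 d=-9/4
S(3/4) = -125/256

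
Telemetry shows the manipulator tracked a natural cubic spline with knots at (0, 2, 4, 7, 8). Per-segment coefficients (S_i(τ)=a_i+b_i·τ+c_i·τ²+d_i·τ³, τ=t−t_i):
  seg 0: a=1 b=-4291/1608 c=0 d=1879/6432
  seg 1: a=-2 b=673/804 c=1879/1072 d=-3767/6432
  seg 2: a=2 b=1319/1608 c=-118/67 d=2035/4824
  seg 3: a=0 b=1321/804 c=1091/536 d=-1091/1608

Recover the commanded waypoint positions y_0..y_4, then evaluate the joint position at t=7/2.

y_0 = S_0(0) = a_0 = 1
y_1 = S_1(0) = a_1 = -2
y_2 = S_2(0) = a_2 = 2
y_3 = S_3(0) = a_3 = 0
y_4 = S_3(1) = 3
t_q=7/2 is in segment 1 (τ=3/2); S_1(τ)=20973/17152

y_0=1 y_1=-2 y_2=2 y_3=0 y_4=3
S(7/2) = 20973/17152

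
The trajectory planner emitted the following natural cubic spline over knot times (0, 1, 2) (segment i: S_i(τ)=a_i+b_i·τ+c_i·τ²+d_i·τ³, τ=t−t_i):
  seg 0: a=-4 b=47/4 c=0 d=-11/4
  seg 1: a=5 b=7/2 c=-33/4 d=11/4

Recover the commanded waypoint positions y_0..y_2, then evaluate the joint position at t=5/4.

y_0=-4 y_1=5 y_2=3
S(5/4) = 1383/256

y_0 = S_0(0) = a_0 = -4
y_1 = S_1(0) = a_1 = 5
y_2 = S_1(1) = 3
t_q=5/4 is in segment 1 (τ=1/4); S_1(τ)=1383/256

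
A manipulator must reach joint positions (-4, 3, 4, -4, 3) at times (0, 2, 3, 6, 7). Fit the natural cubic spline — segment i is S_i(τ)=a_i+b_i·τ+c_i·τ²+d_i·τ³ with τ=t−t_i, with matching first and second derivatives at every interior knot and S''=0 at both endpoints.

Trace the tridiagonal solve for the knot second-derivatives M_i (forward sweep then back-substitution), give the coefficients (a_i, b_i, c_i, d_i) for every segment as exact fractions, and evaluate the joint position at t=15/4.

Δ: Δ0=7/2, Δ1=1, Δ2=-8/3, Δ3=7
row 1: diag=6, rhs=-15; c'=1/6, d'=-5/2
row 2: denom=8−1·1/6=47/6; d'=(-22−1·-5/2)/(47/6)=-117/47
row 3: denom=8−3·18/47=322/47; d'=(58−3·-117/47)/(322/47)=3077/322
back: M3=3077/322
back: M2=-117/47−18/47·3077/322=-990/161
back: M1=-5/2−1/6·-990/161=-475/322
M: M0=0, M1=-475/322, M2=-990/161, M3=3077/322, M4=0
seg 0: a=-4, c=M0/2=0, d=(M1−M0)/(6·2)=-475/3864, b=Δ0−h0·(2M0+M1)/6=1928/483
seg 1: a=3, c=M1/2=-475/644, d=(M2−M1)/(6·1)=-215/276, b=Δ1−h1·(2M1+M2)/6=2431/966
seg 2: a=4, c=M2/2=-495/161, d=(M3−M2)/(6·3)=5057/5796, b=Δ2−h2·(2M2+M3)/6=-2503/1932
seg 3: a=-4, c=M3/2=3077/644, d=(M4−M3)/(6·1)=-3077/1932, b=Δ3−h3·(2M3+M4)/6=3685/966
t_q=15/4 → seg 2, τ=3/4; S=4+-2503/1932·τ+-495/161·τ²+5057/5796·τ³=68707/41216

  seg 0: a=-4 b=1928/483 c=0 d=-475/3864
  seg 1: a=3 b=2431/966 c=-475/644 d=-215/276
  seg 2: a=4 b=-2503/1932 c=-495/161 d=5057/5796
  seg 3: a=-4 b=3685/966 c=3077/644 d=-3077/1932
S(15/4) = 68707/41216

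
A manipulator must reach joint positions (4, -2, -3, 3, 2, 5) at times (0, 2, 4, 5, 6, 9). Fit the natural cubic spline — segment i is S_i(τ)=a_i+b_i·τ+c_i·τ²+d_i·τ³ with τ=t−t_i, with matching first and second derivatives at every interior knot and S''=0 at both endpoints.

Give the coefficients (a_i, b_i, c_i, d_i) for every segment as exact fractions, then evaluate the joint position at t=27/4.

Δ: Δ0=-3, Δ1=-1/2, Δ2=6, Δ3=-1, Δ4=1
row 1: diag=8, rhs=15; c'=1/4, d'=15/8
row 2: denom=6−2·1/4=11/2; d'=(39−2·15/8)/(11/2)=141/22
row 3: denom=4−1·2/11=42/11; d'=(-42−1·141/22)/(42/11)=-355/28
row 4: denom=8−1·11/42=325/42; d'=(12−1·-355/28)/(325/42)=2073/650
back: M4=2073/650
back: M3=-355/28−11/42·2073/650=-4392/325
back: M2=141/22−2/11·-4392/325=5763/650
back: M1=15/8−1/4·5763/650=-111/325
M: M0=0, M1=-111/325, M2=5763/650, M3=-4392/325, M4=2073/650, M5=0
seg 0: a=4, c=M0/2=0, d=(M1−M0)/(6·2)=-37/1300, b=Δ0−h0·(2M0+M1)/6=-938/325
seg 1: a=-2, c=M1/2=-111/650, d=(M2−M1)/(6·2)=399/520, b=Δ1−h1·(2M1+M2)/6=-1049/325
seg 2: a=-3, c=M2/2=5763/1300, d=(M3−M2)/(6·1)=-373/100, b=Δ2−h2·(2M2+M3)/6=3443/650
seg 3: a=3, c=M3/2=-2196/325, d=(M4−M3)/(6·1)=3619/1300, b=Δ3−h3·(2M3+M4)/6=773/260
seg 4: a=2, c=M4/2=2073/1300, d=(M5−M4)/(6·3)=-691/3900, b=Δ4−h4·(2M4+M5)/6=-1423/650
t_q=27/4 → seg 4, τ=3/4; S=2+-1423/650·τ+2073/1300·τ²+-691/3900·τ³=98201/83200

  seg 0: a=4 b=-938/325 c=0 d=-37/1300
  seg 1: a=-2 b=-1049/325 c=-111/650 d=399/520
  seg 2: a=-3 b=3443/650 c=5763/1300 d=-373/100
  seg 3: a=3 b=773/260 c=-2196/325 d=3619/1300
  seg 4: a=2 b=-1423/650 c=2073/1300 d=-691/3900
S(27/4) = 98201/83200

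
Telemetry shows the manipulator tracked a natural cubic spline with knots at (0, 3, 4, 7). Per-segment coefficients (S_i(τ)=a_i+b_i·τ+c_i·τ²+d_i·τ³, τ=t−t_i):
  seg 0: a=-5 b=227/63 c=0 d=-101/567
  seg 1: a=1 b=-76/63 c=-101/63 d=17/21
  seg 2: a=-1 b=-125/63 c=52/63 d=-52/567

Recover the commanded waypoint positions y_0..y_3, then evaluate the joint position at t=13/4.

y_0 = S_0(0) = a_0 = -5
y_1 = S_1(0) = a_1 = 1
y_2 = S_2(0) = a_2 = -1
y_3 = S_2(3) = -2
t_q=13/4 is in segment 1 (τ=1/4); S_1(τ)=821/1344

y_0=-5 y_1=1 y_2=-1 y_3=-2
S(13/4) = 821/1344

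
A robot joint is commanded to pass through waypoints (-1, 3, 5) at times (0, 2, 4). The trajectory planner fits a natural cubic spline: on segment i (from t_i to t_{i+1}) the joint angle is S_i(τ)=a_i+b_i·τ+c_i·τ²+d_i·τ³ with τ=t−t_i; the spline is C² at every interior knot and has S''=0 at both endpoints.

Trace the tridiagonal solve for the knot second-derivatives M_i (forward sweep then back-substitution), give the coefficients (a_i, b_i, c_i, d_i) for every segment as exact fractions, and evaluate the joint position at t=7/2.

  seg 0: a=-1 b=9/4 c=0 d=-1/16
  seg 1: a=3 b=3/2 c=-3/8 d=1/16
S(7/2) = 591/128

Δ: Δ0=2, Δ1=1
row 1: diag=8, rhs=-6; c'=1/4, d'=-3/4
back: M1=-3/4
M: M0=0, M1=-3/4, M2=0
seg 0: a=-1, c=M0/2=0, d=(M1−M0)/(6·2)=-1/16, b=Δ0−h0·(2M0+M1)/6=9/4
seg 1: a=3, c=M1/2=-3/8, d=(M2−M1)/(6·2)=1/16, b=Δ1−h1·(2M1+M2)/6=3/2
t_q=7/2 → seg 1, τ=3/2; S=3+3/2·τ+-3/8·τ²+1/16·τ³=591/128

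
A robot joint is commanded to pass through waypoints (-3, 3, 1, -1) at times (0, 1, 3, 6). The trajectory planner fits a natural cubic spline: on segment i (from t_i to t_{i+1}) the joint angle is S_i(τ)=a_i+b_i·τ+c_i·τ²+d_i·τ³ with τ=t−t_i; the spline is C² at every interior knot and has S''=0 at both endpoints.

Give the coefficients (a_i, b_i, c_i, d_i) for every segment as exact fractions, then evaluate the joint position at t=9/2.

  seg 0: a=-3 b=305/42 c=0 d=-53/42
  seg 1: a=3 b=73/21 c=-53/14 d=65/84
  seg 2: a=1 b=-50/21 c=6/7 d=-2/21
S(9/2) = -27/28

Δ: Δ0=6, Δ1=-1, Δ2=-2/3
row 1: diag=6, rhs=-42; c'=1/3, d'=-7
row 2: denom=10−2·1/3=28/3; d'=(2−2·-7)/(28/3)=12/7
back: M2=12/7
back: M1=-7−1/3·12/7=-53/7
M: M0=0, M1=-53/7, M2=12/7, M3=0
seg 0: a=-3, c=M0/2=0, d=(M1−M0)/(6·1)=-53/42, b=Δ0−h0·(2M0+M1)/6=305/42
seg 1: a=3, c=M1/2=-53/14, d=(M2−M1)/(6·2)=65/84, b=Δ1−h1·(2M1+M2)/6=73/21
seg 2: a=1, c=M2/2=6/7, d=(M3−M2)/(6·3)=-2/21, b=Δ2−h2·(2M2+M3)/6=-50/21
t_q=9/2 → seg 2, τ=3/2; S=1+-50/21·τ+6/7·τ²+-2/21·τ³=-27/28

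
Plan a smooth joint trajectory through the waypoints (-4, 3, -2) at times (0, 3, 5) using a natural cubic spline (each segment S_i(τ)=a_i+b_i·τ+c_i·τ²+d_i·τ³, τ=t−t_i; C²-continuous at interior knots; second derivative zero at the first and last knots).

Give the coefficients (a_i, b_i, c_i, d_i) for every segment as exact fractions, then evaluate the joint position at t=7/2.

  seg 0: a=-4 b=227/60 c=0 d=-29/180
  seg 1: a=3 b=-17/30 c=-29/20 d=29/120
S(7/2) = 763/320

Δ: Δ0=7/3, Δ1=-5/2
row 1: diag=10, rhs=-29; c'=1/5, d'=-29/10
back: M1=-29/10
M: M0=0, M1=-29/10, M2=0
seg 0: a=-4, c=M0/2=0, d=(M1−M0)/(6·3)=-29/180, b=Δ0−h0·(2M0+M1)/6=227/60
seg 1: a=3, c=M1/2=-29/20, d=(M2−M1)/(6·2)=29/120, b=Δ1−h1·(2M1+M2)/6=-17/30
t_q=7/2 → seg 1, τ=1/2; S=3+-17/30·τ+-29/20·τ²+29/120·τ³=763/320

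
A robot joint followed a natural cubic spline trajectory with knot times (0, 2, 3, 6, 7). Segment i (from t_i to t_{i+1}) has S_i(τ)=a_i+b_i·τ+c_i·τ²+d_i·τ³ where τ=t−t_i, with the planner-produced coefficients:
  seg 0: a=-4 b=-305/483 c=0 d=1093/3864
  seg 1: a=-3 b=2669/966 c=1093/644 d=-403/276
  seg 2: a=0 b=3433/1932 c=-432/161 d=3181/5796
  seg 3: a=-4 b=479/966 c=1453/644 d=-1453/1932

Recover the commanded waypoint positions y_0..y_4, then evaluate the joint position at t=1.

y_0=-4 y_1=-3 y_2=0 y_3=-4 y_4=-2
S(1) = -5601/1288

y_0 = S_0(0) = a_0 = -4
y_1 = S_1(0) = a_1 = -3
y_2 = S_2(0) = a_2 = 0
y_3 = S_3(0) = a_3 = -4
y_4 = S_3(1) = -2
t_q=1 is in segment 0 (τ=1); S_0(τ)=-5601/1288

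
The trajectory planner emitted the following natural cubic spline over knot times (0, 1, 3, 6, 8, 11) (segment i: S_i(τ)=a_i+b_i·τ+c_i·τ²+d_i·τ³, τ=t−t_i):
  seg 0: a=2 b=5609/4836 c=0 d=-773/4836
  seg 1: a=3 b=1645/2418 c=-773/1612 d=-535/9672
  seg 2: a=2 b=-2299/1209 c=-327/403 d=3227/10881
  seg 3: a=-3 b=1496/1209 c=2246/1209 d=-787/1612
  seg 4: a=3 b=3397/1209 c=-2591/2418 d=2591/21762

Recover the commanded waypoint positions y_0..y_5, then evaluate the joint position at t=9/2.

y_0=2 y_1=3 y_2=2 y_3=-3 y_4=3 y_5=5
S(9/2) = -5407/3224

y_0 = S_0(0) = a_0 = 2
y_1 = S_1(0) = a_1 = 3
y_2 = S_2(0) = a_2 = 2
y_3 = S_3(0) = a_3 = -3
y_4 = S_4(0) = a_4 = 3
y_5 = S_4(3) = 5
t_q=9/2 is in segment 2 (τ=3/2); S_2(τ)=-5407/3224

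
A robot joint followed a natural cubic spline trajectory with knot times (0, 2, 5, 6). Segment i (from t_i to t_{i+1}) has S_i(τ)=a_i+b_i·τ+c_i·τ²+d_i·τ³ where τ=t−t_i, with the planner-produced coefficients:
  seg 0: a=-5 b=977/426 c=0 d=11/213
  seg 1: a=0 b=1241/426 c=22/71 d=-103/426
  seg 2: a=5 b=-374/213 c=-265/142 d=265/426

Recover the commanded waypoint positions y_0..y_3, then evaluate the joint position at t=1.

y_0 = S_0(0) = a_0 = -5
y_1 = S_1(0) = a_1 = 0
y_2 = S_2(0) = a_2 = 5
y_3 = S_2(1) = 2
t_q=1 is in segment 0 (τ=1); S_0(τ)=-377/142

y_0=-5 y_1=0 y_2=5 y_3=2
S(1) = -377/142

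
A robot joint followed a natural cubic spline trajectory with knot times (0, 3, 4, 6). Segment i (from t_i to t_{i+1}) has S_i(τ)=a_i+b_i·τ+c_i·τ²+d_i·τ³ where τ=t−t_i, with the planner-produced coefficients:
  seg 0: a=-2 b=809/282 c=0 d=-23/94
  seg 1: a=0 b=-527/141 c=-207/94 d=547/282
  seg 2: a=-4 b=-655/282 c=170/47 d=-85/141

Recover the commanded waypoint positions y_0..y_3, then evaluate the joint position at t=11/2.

y_0=-2 y_1=0 y_2=-4 y_3=1
S(11/2) = -519/376

y_0 = S_0(0) = a_0 = -2
y_1 = S_1(0) = a_1 = 0
y_2 = S_2(0) = a_2 = -4
y_3 = S_2(2) = 1
t_q=11/2 is in segment 2 (τ=3/2); S_2(τ)=-519/376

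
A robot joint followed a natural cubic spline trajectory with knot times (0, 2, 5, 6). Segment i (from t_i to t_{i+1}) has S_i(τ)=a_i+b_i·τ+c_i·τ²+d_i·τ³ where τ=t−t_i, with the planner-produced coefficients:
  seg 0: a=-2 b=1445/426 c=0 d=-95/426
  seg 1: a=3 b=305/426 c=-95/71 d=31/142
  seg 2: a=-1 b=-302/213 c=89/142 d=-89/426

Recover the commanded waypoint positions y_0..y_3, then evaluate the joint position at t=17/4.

y_0 = S_0(0) = a_0 = -2
y_1 = S_1(0) = a_1 = 3
y_2 = S_2(0) = a_2 = -1
y_3 = S_2(1) = -2
t_q=17/4 is in segment 1 (τ=9/4); S_1(τ)=2943/9088

y_0=-2 y_1=3 y_2=-1 y_3=-2
S(17/4) = 2943/9088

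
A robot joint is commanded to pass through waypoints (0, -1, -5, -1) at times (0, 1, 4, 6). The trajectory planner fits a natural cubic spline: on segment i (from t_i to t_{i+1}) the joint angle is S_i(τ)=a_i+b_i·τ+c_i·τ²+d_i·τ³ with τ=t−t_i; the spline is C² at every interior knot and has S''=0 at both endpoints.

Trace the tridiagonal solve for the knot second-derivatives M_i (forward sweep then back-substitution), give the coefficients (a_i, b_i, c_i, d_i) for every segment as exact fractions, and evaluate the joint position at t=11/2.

Δ: Δ0=-1, Δ1=-4/3, Δ2=2
row 1: diag=8, rhs=-2; c'=3/8, d'=-1/4
row 2: denom=10−3·3/8=71/8; d'=(20−3·-1/4)/(71/8)=166/71
back: M2=166/71
back: M1=-1/4−3/8·166/71=-80/71
M: M0=0, M1=-80/71, M2=166/71, M3=0
seg 0: a=0, c=M0/2=0, d=(M1−M0)/(6·1)=-40/213, b=Δ0−h0·(2M0+M1)/6=-173/213
seg 1: a=-1, c=M1/2=-40/71, d=(M2−M1)/(6·3)=41/213, b=Δ1−h1·(2M1+M2)/6=-293/213
seg 2: a=-5, c=M2/2=83/71, d=(M3−M2)/(6·2)=-83/426, b=Δ2−h2·(2M2+M3)/6=94/213
t_q=11/2 → seg 2, τ=3/2; S=-5+94/213·τ+83/71·τ²+-83/426·τ³=-2687/1136

  seg 0: a=0 b=-173/213 c=0 d=-40/213
  seg 1: a=-1 b=-293/213 c=-40/71 d=41/213
  seg 2: a=-5 b=94/213 c=83/71 d=-83/426
S(11/2) = -2687/1136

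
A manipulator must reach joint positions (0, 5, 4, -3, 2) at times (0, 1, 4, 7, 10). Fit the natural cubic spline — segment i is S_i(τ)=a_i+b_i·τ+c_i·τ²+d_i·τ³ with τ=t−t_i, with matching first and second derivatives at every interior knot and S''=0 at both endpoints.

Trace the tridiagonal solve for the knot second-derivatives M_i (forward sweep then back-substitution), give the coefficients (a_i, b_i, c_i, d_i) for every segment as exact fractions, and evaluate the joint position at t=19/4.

Δ: Δ0=5, Δ1=-1/3, Δ2=-7/3, Δ3=5/3
row 1: diag=8, rhs=-32; c'=3/8, d'=-4
row 2: denom=12−3·3/8=87/8; d'=(-12−3·-4)/(87/8)=0
row 3: denom=12−3·8/29=324/29; d'=(24−3·0)/(324/29)=58/27
back: M3=58/27
back: M2=0−8/29·58/27=-16/27
back: M1=-4−3/8·-16/27=-34/9
M: M0=0, M1=-34/9, M2=-16/27, M3=58/27, M4=0
seg 0: a=0, c=M0/2=0, d=(M1−M0)/(6·1)=-17/27, b=Δ0−h0·(2M0+M1)/6=152/27
seg 1: a=5, c=M1/2=-17/9, d=(M2−M1)/(6·3)=43/243, b=Δ1−h1·(2M1+M2)/6=101/27
seg 2: a=4, c=M2/2=-8/27, d=(M3−M2)/(6·3)=37/243, b=Δ2−h2·(2M2+M3)/6=-76/27
seg 3: a=-3, c=M3/2=29/27, d=(M4−M3)/(6·3)=-29/243, b=Δ3−h3·(2M3+M4)/6=-13/27
t_q=19/4 → seg 2, τ=3/4; S=4+-76/27·τ+-8/27·τ²+37/243·τ³=343/192

  seg 0: a=0 b=152/27 c=0 d=-17/27
  seg 1: a=5 b=101/27 c=-17/9 d=43/243
  seg 2: a=4 b=-76/27 c=-8/27 d=37/243
  seg 3: a=-3 b=-13/27 c=29/27 d=-29/243
S(19/4) = 343/192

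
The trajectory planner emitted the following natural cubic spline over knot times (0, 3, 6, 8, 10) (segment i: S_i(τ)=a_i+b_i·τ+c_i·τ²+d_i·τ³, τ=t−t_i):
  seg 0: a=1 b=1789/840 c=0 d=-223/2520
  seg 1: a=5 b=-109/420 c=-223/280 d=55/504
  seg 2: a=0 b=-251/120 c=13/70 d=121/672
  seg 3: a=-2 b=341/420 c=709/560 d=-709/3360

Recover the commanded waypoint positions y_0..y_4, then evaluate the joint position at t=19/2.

y_0=1 y_1=5 y_2=0 y_3=-2 y_4=3
S(19/2) = 2427/1792

y_0 = S_0(0) = a_0 = 1
y_1 = S_1(0) = a_1 = 5
y_2 = S_2(0) = a_2 = 0
y_3 = S_3(0) = a_3 = -2
y_4 = S_3(2) = 3
t_q=19/2 is in segment 3 (τ=3/2); S_3(τ)=2427/1792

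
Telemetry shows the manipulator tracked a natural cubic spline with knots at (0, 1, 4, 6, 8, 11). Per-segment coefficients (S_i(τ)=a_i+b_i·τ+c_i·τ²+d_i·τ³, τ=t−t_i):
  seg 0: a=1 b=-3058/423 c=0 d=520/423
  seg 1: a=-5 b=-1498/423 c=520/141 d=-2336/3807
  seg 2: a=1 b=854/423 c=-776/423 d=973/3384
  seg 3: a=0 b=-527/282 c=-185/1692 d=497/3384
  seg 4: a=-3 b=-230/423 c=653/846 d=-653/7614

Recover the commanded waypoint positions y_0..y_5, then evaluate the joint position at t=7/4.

y_0=1 y_1=-5 y_2=1 y_3=0 y_4=-3 y_5=0
S(7/4) = -549/94

y_0 = S_0(0) = a_0 = 1
y_1 = S_1(0) = a_1 = -5
y_2 = S_2(0) = a_2 = 1
y_3 = S_3(0) = a_3 = 0
y_4 = S_4(0) = a_4 = -3
y_5 = S_4(3) = 0
t_q=7/4 is in segment 1 (τ=3/4); S_1(τ)=-549/94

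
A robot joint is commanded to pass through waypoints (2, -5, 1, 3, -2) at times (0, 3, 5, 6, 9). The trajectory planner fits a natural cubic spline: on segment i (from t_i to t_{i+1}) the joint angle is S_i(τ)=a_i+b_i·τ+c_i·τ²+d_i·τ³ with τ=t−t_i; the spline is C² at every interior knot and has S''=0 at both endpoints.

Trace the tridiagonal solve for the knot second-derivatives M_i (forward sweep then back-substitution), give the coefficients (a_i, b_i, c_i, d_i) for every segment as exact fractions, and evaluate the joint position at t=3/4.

Δ: Δ0=-7/3, Δ1=3, Δ2=2, Δ3=-5/3
row 1: diag=10, rhs=32; c'=1/5, d'=16/5
row 2: denom=6−2·1/5=28/5; d'=(-6−2·16/5)/(28/5)=-31/14
row 3: denom=8−1·5/28=219/28; d'=(-22−1·-31/14)/(219/28)=-554/219
back: M3=-554/219
back: M2=-31/14−5/28·-554/219=-386/219
back: M1=16/5−1/5·-386/219=778/219
M: M0=0, M1=778/219, M2=-386/219, M3=-554/219, M4=0
seg 0: a=2, c=M0/2=0, d=(M1−M0)/(6·3)=389/1971, b=Δ0−h0·(2M0+M1)/6=-300/73
seg 1: a=-5, c=M1/2=389/219, d=(M2−M1)/(6·2)=-97/219, b=Δ1−h1·(2M1+M2)/6=89/73
seg 2: a=1, c=M2/2=-193/219, d=(M3−M2)/(6·1)=-28/219, b=Δ2−h2·(2M2+M3)/6=659/219
seg 3: a=3, c=M3/2=-277/219, d=(M4−M3)/(6·3)=277/1971, b=Δ3−h3·(2M3+M4)/6=63/73
t_q=3/4 → seg 0, τ=3/4; S=2+-300/73·τ+0·τ²+389/1971·τ³=-4667/4672

  seg 0: a=2 b=-300/73 c=0 d=389/1971
  seg 1: a=-5 b=89/73 c=389/219 d=-97/219
  seg 2: a=1 b=659/219 c=-193/219 d=-28/219
  seg 3: a=3 b=63/73 c=-277/219 d=277/1971
S(3/4) = -4667/4672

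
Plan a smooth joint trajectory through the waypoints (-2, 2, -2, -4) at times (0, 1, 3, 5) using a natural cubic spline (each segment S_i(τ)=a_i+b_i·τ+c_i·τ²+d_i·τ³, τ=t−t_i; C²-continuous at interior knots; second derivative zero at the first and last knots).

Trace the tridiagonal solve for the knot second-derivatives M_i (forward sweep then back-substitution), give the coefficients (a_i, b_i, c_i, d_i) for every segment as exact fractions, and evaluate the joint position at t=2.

Δ: Δ0=4, Δ1=-2, Δ2=-1
row 1: diag=6, rhs=-36; c'=1/3, d'=-6
row 2: denom=8−2·1/3=22/3; d'=(6−2·-6)/(22/3)=27/11
back: M2=27/11
back: M1=-6−1/3·27/11=-75/11
M: M0=0, M1=-75/11, M2=27/11, M3=0
seg 0: a=-2, c=M0/2=0, d=(M1−M0)/(6·1)=-25/22, b=Δ0−h0·(2M0+M1)/6=113/22
seg 1: a=2, c=M1/2=-75/22, d=(M2−M1)/(6·2)=17/22, b=Δ1−h1·(2M1+M2)/6=19/11
seg 2: a=-2, c=M2/2=27/22, d=(M3−M2)/(6·2)=-9/44, b=Δ2−h2·(2M2+M3)/6=-29/11
t_q=2 → seg 1, τ=1; S=2+19/11·τ+-75/22·τ²+17/22·τ³=12/11

  seg 0: a=-2 b=113/22 c=0 d=-25/22
  seg 1: a=2 b=19/11 c=-75/22 d=17/22
  seg 2: a=-2 b=-29/11 c=27/22 d=-9/44
S(2) = 12/11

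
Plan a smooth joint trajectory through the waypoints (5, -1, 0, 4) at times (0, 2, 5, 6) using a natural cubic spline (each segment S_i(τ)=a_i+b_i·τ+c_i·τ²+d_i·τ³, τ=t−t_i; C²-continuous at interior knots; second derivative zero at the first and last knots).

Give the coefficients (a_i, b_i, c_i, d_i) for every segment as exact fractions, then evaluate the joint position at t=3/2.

  seg 0: a=5 b=-733/213 c=0 d=47/426
  seg 1: a=-1 b=-451/213 c=47/71 d=11/213
  seg 2: a=0 b=692/213 c=80/71 d=-80/213
S(3/2) = 239/1136

Δ: Δ0=-3, Δ1=1/3, Δ2=4
row 1: diag=10, rhs=20; c'=3/10, d'=2
row 2: denom=8−3·3/10=71/10; d'=(22−3·2)/(71/10)=160/71
back: M2=160/71
back: M1=2−3/10·160/71=94/71
M: M0=0, M1=94/71, M2=160/71, M3=0
seg 0: a=5, c=M0/2=0, d=(M1−M0)/(6·2)=47/426, b=Δ0−h0·(2M0+M1)/6=-733/213
seg 1: a=-1, c=M1/2=47/71, d=(M2−M1)/(6·3)=11/213, b=Δ1−h1·(2M1+M2)/6=-451/213
seg 2: a=0, c=M2/2=80/71, d=(M3−M2)/(6·1)=-80/213, b=Δ2−h2·(2M2+M3)/6=692/213
t_q=3/2 → seg 0, τ=3/2; S=5+-733/213·τ+0·τ²+47/426·τ³=239/1136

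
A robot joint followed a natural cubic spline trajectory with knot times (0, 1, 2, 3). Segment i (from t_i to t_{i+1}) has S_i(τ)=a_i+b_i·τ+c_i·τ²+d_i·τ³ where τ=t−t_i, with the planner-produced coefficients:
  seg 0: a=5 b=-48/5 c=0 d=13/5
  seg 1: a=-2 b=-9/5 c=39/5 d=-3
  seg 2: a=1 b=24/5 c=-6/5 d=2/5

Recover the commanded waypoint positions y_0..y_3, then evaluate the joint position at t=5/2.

y_0=5 y_1=-2 y_2=1 y_3=5
S(5/2) = 63/20

y_0 = S_0(0) = a_0 = 5
y_1 = S_1(0) = a_1 = -2
y_2 = S_2(0) = a_2 = 1
y_3 = S_2(1) = 5
t_q=5/2 is in segment 2 (τ=1/2); S_2(τ)=63/20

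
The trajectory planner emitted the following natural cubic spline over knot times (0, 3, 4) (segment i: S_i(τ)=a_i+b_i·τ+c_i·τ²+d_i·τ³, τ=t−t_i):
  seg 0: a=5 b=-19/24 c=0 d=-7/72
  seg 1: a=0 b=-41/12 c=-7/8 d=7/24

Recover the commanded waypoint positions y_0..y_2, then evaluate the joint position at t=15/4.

y_0=5 y_1=0 y_2=-4
S(15/4) = -1501/512

y_0 = S_0(0) = a_0 = 5
y_1 = S_1(0) = a_1 = 0
y_2 = S_1(1) = -4
t_q=15/4 is in segment 1 (τ=3/4); S_1(τ)=-1501/512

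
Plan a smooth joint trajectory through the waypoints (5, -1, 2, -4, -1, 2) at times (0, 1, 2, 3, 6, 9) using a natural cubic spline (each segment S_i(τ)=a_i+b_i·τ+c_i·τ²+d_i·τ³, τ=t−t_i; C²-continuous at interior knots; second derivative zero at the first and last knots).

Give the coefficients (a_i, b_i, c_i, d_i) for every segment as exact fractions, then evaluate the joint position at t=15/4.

  seg 0: a=5 b=-3811/419 c=0 d=1297/419
  seg 1: a=-1 b=80/419 c=3891/419 d=-2714/419
  seg 2: a=2 b=-280/419 c=-4251/419 d=2017/419
  seg 3: a=-4 b=-2731/419 c=1800/419 d=-250/419
  seg 4: a=-1 b=1319/419 c=-450/419 d=50/419
S(15/4) = -90151/13408

Δ: Δ0=-6, Δ1=3, Δ2=-6, Δ3=1, Δ4=1
row 1: diag=4, rhs=54; c'=1/4, d'=27/2
row 2: denom=4−1·1/4=15/4; d'=(-54−1·27/2)/(15/4)=-18
row 3: denom=8−1·4/15=116/15; d'=(42−1·-18)/(116/15)=225/29
row 4: denom=12−3·45/116=1257/116; d'=(0−3·225/29)/(1257/116)=-900/419
back: M4=-900/419
back: M3=225/29−45/116·-900/419=3600/419
back: M2=-18−4/15·3600/419=-8502/419
back: M1=27/2−1/4·-8502/419=7782/419
M: M0=0, M1=7782/419, M2=-8502/419, M3=3600/419, M4=-900/419, M5=0
seg 0: a=5, c=M0/2=0, d=(M1−M0)/(6·1)=1297/419, b=Δ0−h0·(2M0+M1)/6=-3811/419
seg 1: a=-1, c=M1/2=3891/419, d=(M2−M1)/(6·1)=-2714/419, b=Δ1−h1·(2M1+M2)/6=80/419
seg 2: a=2, c=M2/2=-4251/419, d=(M3−M2)/(6·1)=2017/419, b=Δ2−h2·(2M2+M3)/6=-280/419
seg 3: a=-4, c=M3/2=1800/419, d=(M4−M3)/(6·3)=-250/419, b=Δ3−h3·(2M3+M4)/6=-2731/419
seg 4: a=-1, c=M4/2=-450/419, d=(M5−M4)/(6·3)=50/419, b=Δ4−h4·(2M4+M5)/6=1319/419
t_q=15/4 → seg 3, τ=3/4; S=-4+-2731/419·τ+1800/419·τ²+-250/419·τ³=-90151/13408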